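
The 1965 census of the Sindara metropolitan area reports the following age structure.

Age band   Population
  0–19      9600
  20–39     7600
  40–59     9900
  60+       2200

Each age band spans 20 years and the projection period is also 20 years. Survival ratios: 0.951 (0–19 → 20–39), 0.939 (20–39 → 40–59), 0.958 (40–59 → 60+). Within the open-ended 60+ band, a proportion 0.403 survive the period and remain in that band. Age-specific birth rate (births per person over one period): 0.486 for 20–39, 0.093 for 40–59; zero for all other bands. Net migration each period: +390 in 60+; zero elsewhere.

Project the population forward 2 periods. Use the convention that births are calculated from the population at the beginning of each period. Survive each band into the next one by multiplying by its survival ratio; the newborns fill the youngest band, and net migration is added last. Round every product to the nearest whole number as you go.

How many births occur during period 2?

Period 1:
Births: 7600 * 0.486 = 3694, 9900 * 0.093 = 921 → total 4615
20–39: 9600 * 0.951 = 9130
40–59: 7600 * 0.939 = 7136
60+: 9900 * 0.958 + 2200 * 0.403 = 9484 + 887 = 10371
Net migration: 60+ + 390 → 10761
Giving 4615 / 9130 / 7136 / 10761.
Period 2:
Births: 9130 * 0.486 = 4437, 7136 * 0.093 = 664 → total 5101
20–39: 4615 * 0.951 = 4389
40–59: 9130 * 0.939 = 8573
60+: 7136 * 0.958 + 10761 * 0.403 = 6836 + 4337 = 11173
Net migration: 60+ + 390 → 11563
Giving 5101 / 4389 / 8573 / 11563.

5101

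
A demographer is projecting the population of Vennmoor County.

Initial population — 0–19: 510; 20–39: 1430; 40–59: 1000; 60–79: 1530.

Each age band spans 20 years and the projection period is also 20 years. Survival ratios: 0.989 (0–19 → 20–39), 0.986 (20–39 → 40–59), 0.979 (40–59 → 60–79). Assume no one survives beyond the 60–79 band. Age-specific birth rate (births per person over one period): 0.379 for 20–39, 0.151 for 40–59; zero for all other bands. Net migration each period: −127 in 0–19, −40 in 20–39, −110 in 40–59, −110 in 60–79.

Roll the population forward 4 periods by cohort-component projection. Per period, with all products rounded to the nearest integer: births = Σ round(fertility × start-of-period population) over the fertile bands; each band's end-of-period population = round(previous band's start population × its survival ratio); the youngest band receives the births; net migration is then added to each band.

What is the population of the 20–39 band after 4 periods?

[period 1]
Births: 1430 * 0.379 = 542 ; 1000 * 0.151 = 151 — total 693
20–39: 510 * 0.989 = 504
40–59: 1430 * 0.986 = 1410
60–79: 1000 * 0.979 = 979
Net migration: 0–19 − 127 → 566; 20–39 − 40 → 464; 40–59 − 110 → 1300; 60–79 − 110 → 869
Giving 566 / 464 / 1300 / 869.
[period 2]
Births: 464 * 0.379 = 176 ; 1300 * 0.151 = 196 — total 372
20–39: 566 * 0.989 = 560
40–59: 464 * 0.986 = 458
60–79: 1300 * 0.979 = 1273
Net migration: 0–19 − 127 → 245; 20–39 − 40 → 520; 40–59 − 110 → 348; 60–79 − 110 → 1163
Giving 245 / 520 / 348 / 1163.
[period 3]
Births: 520 * 0.379 = 197 ; 348 * 0.151 = 53 — total 250
20–39: 245 * 0.989 = 242
40–59: 520 * 0.986 = 513
60–79: 348 * 0.979 = 341
Net migration: 0–19 − 127 → 123; 20–39 − 40 → 202; 40–59 − 110 → 403; 60–79 − 110 → 231
Giving 123 / 202 / 403 / 231.
[period 4]
Births: 202 * 0.379 = 77 ; 403 * 0.151 = 61 — total 138
20–39: 123 * 0.989 = 122
40–59: 202 * 0.986 = 199
60–79: 403 * 0.979 = 395
Net migration: 0–19 − 127 → 11; 20–39 − 40 → 82; 40–59 − 110 → 89; 60–79 − 110 → 285
Giving 11 / 82 / 89 / 285.

82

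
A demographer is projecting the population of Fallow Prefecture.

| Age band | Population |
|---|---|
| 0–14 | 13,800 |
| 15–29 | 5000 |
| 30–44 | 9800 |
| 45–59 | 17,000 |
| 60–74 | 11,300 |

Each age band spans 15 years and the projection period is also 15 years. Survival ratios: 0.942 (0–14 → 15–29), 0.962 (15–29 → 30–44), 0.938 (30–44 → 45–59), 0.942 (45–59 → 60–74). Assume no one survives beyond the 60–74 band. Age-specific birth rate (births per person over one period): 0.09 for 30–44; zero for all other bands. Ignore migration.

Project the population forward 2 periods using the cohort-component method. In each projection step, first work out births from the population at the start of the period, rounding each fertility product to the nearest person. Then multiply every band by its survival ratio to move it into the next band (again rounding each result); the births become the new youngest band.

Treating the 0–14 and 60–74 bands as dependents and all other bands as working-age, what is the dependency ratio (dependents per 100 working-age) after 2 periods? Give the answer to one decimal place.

50.9

Let group 1 be 0–14 through group 5 = 60–74.
After projecting period 1:
Births: 9800 * 0.09 = 882
Group 2: 13800 * 0.942 = 13000
Group 3: 5000 * 0.962 = 4810
Group 4: 9800 * 0.938 = 9192
Group 5: 17000 * 0.942 = 16014
End of period: [882, 13000, 4810, 9192, 16014]
After projecting period 2:
Births: 4810 * 0.09 = 433
Group 2: 882 * 0.942 = 831
Group 3: 13000 * 0.962 = 12506
Group 4: 4810 * 0.938 = 4512
Group 5: 9192 * 0.942 = 8659
End of period: [433, 831, 12506, 4512, 8659]
Dependents (band 0–14 + band 60–74) = 433 + 8659 = 9092; working-age = 17849; ratio = 9092/17849 × 100 = 50.9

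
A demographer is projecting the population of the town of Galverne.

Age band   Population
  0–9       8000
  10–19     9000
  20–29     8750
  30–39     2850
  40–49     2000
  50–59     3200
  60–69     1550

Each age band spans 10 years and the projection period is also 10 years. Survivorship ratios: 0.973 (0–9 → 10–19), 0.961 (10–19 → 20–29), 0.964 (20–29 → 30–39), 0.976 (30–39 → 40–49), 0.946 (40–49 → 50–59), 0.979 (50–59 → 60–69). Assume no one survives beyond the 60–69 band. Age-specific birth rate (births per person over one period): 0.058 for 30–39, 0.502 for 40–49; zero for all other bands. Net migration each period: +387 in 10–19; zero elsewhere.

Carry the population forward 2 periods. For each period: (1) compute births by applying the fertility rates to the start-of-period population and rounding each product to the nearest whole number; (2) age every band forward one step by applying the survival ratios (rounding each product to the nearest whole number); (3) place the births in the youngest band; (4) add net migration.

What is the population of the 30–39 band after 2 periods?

Period 1:
Births: 2850 × 0.058 = 165, 2000 × 0.502 = 1004 → total 1169
10–19: 8000 × 0.973 = 7784
20–29: 9000 × 0.961 = 8649
30–39: 8750 × 0.964 = 8435
40–49: 2850 × 0.976 = 2782
50–59: 2000 × 0.946 = 1892
60–69: 3200 × 0.979 = 3133
Net migration: 10–19 + 387 → 8171
Giving 1169 / 8171 / 8649 / 8435 / 2782 / 1892 / 3133.
Period 2:
Births: 8435 × 0.058 = 489, 2782 × 0.502 = 1397 → total 1886
10–19: 1169 × 0.973 = 1137
20–29: 8171 × 0.961 = 7852
30–39: 8649 × 0.964 = 8338
40–49: 8435 × 0.976 = 8233
50–59: 2782 × 0.946 = 2632
60–69: 1892 × 0.979 = 1852
Net migration: 10–19 + 387 → 1524
Giving 1886 / 1524 / 7852 / 8338 / 8233 / 2632 / 1852.

8338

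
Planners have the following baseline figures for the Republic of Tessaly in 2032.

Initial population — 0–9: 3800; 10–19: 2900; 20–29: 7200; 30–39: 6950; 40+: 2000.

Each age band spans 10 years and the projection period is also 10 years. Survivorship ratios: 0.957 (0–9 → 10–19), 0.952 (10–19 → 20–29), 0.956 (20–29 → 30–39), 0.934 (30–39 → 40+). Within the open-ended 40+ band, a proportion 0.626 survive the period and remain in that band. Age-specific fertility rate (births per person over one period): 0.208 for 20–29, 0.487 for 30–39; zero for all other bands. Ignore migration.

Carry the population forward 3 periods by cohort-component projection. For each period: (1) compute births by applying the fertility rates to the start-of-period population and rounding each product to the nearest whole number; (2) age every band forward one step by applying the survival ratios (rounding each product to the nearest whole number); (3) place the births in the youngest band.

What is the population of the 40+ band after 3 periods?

Call the groups 1 to 5, youngest first.
After projecting period 1:
Births: 7200 × 0.208 = 1498, 6950 × 0.487 = 3385 → total 4883
Group 2: 3800 × 0.957 = 3637
Group 3: 2900 × 0.952 = 2761
Group 4: 7200 × 0.956 = 6883
Group 5: 6950 × 0.934 + 2000 × 0.626 = 6491 + 1252 = 7743
Giving 4883 / 3637 / 2761 / 6883 / 7743.
After projecting period 2:
Births: 2761 × 0.208 = 574, 6883 × 0.487 = 3352 → total 3926
Group 2: 4883 × 0.957 = 4673
Group 3: 3637 × 0.952 = 3462
Group 4: 2761 × 0.956 = 2640
Group 5: 6883 × 0.934 + 7743 × 0.626 = 6429 + 4847 = 11276
Giving 3926 / 4673 / 3462 / 2640 / 11276.
After projecting period 3:
Births: 3462 × 0.208 = 720, 2640 × 0.487 = 1286 → total 2006
Group 2: 3926 × 0.957 = 3757
Group 3: 4673 × 0.952 = 4449
Group 4: 3462 × 0.956 = 3310
Group 5: 2640 × 0.934 + 11276 × 0.626 = 2466 + 7059 = 9525
Giving 2006 / 3757 / 4449 / 3310 / 9525.

9525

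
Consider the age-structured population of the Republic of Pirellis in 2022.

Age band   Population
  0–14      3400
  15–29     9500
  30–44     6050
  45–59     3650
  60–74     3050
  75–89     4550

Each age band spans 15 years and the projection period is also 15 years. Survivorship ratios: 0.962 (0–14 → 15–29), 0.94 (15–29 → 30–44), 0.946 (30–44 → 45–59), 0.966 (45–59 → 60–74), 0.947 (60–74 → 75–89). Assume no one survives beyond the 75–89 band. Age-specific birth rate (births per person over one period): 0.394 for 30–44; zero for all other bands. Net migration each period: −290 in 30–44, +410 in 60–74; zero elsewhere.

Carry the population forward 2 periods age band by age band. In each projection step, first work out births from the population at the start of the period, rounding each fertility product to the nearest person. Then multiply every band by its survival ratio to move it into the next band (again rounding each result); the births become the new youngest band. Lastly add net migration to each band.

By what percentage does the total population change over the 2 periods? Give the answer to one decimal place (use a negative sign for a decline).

(Bands numbered youngest = 1 to oldest = 6.)
Period 1.
Births: 6050 * 0.394 = 2384
Band 2: 3400 * 0.962 = 3271
Band 3: 9500 * 0.94 = 8930
Band 4: 6050 * 0.946 = 5723
Band 5: 3650 * 0.966 = 3526
Band 6: 3050 * 0.947 = 2888
Net migration: Band 3 − 290 → 8640; Band 5 + 410 → 3936
End of period: [2384, 3271, 8640, 5723, 3936, 2888]
Period 2.
Births: 8640 * 0.394 = 3404
Band 2: 2384 * 0.962 = 2293
Band 3: 3271 * 0.94 = 3075
Band 4: 8640 * 0.946 = 8173
Band 5: 5723 * 0.966 = 5528
Band 6: 3936 * 0.947 = 3727
Net migration: Band 3 − 290 → 2785; Band 5 + 410 → 5938
End of period: [3404, 2293, 2785, 8173, 5938, 3727]
Total: 30200 → 26320; change = -3880; percentage change = -12.8%

-12.8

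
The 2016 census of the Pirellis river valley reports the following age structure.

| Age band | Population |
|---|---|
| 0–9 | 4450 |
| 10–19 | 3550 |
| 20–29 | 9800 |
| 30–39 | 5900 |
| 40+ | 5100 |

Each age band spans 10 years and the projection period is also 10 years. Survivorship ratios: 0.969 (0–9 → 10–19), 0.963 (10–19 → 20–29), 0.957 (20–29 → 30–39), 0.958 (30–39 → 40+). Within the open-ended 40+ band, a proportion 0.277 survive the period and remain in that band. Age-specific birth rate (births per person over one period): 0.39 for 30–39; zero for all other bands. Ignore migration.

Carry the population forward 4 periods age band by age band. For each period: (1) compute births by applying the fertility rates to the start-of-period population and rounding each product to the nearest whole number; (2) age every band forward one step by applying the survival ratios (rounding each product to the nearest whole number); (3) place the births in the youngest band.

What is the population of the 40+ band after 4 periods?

5514

(Bands numbered youngest = 1 to oldest = 5.)
Period 1:
Births: 5900 * 0.39 = 2301
Band 2: 4450 * 0.969 = 4312
Band 3: 3550 * 0.963 = 3419
Band 4: 9800 * 0.957 = 9379
Band 5: 5900 * 0.958 + 5100 * 0.277 = 5652 + 1413 = 7065
→ [2301, 4312, 3419, 9379, 7065]
Period 2:
Births: 9379 * 0.39 = 3658
Band 2: 2301 * 0.969 = 2230
Band 3: 4312 * 0.963 = 4152
Band 4: 3419 * 0.957 = 3272
Band 5: 9379 * 0.958 + 7065 * 0.277 = 8985 + 1957 = 10942
→ [3658, 2230, 4152, 3272, 10942]
Period 3:
Births: 3272 * 0.39 = 1276
Band 2: 3658 * 0.969 = 3545
Band 3: 2230 * 0.963 = 2147
Band 4: 4152 * 0.957 = 3973
Band 5: 3272 * 0.958 + 10942 * 0.277 = 3135 + 3031 = 6166
→ [1276, 3545, 2147, 3973, 6166]
Period 4:
Births: 3973 * 0.39 = 1549
Band 2: 1276 * 0.969 = 1236
Band 3: 3545 * 0.963 = 3414
Band 4: 2147 * 0.957 = 2055
Band 5: 3973 * 0.958 + 6166 * 0.277 = 3806 + 1708 = 5514
→ [1549, 1236, 3414, 2055, 5514]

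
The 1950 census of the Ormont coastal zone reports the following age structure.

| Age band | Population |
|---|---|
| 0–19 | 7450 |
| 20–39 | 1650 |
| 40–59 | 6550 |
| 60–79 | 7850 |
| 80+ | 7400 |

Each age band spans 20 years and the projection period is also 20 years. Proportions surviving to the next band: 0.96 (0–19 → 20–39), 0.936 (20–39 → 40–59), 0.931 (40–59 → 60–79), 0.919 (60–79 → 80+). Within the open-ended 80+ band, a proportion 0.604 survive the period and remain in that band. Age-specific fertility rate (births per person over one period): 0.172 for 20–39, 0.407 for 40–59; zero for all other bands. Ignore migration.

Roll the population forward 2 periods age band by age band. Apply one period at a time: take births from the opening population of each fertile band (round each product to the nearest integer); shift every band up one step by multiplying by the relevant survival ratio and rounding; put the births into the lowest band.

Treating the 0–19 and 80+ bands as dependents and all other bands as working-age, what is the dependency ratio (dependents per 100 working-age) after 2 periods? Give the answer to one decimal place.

132.4

Period 1:
Births: 1650 × 0.172 = 284  |  6550 × 0.407 = 2666 ⇒ total 2950
20–39: 7450 × 0.96 = 7152
40–59: 1650 × 0.936 = 1544
60–79: 6550 × 0.931 = 6098
80+: 7850 × 0.919 + 7400 × 0.604 = 7214 + 4470 = 11684
Population now: 0–19=2950, 20–39=7152, 40–59=1544, 60–79=6098, 80+=11684
Period 2:
Births: 7152 × 0.172 = 1230  |  1544 × 0.407 = 628 ⇒ total 1858
20–39: 2950 × 0.96 = 2832
40–59: 7152 × 0.936 = 6694
60–79: 1544 × 0.931 = 1437
80+: 6098 × 0.919 + 11684 × 0.604 = 5604 + 7057 = 12661
Population now: 0–19=1858, 20–39=2832, 40–59=6694, 60–79=1437, 80+=12661
Dependents (band 0–19 + band 80+) = 1858 + 12661 = 14519; working-age = 10963; ratio = 14519/10963 × 100 = 132.4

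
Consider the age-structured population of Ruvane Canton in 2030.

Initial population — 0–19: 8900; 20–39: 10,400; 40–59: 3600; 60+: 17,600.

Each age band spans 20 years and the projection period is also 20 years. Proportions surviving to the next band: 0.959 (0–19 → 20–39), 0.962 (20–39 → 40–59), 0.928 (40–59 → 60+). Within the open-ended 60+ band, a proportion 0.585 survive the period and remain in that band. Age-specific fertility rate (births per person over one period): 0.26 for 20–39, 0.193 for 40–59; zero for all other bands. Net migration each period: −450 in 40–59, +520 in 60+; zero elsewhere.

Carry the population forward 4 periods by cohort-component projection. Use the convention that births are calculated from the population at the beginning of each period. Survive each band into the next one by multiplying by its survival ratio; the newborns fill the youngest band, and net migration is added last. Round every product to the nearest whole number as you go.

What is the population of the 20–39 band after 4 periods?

(Groups numbered youngest = 1 to oldest = 4.)
After projecting period 1:
Births: 10400 × 0.26 = 2704 ; 3600 × 0.193 = 695 → total 3399
Group 2: 8900 × 0.959 = 8535
Group 3: 10400 × 0.962 = 10005
Group 4: 3600 × 0.928 + 17600 × 0.585 = 3341 + 10296 = 13637
Net migration: Group 3 − 450 → 9555; Group 4 + 520 → 14157
→ [3399, 8535, 9555, 14157]
After projecting period 2:
Births: 8535 × 0.26 = 2219 ; 9555 × 0.193 = 1844 → total 4063
Group 2: 3399 × 0.959 = 3260
Group 3: 8535 × 0.962 = 8211
Group 4: 9555 × 0.928 + 14157 × 0.585 = 8867 + 8282 = 17149
Net migration: Group 3 − 450 → 7761; Group 4 + 520 → 17669
→ [4063, 3260, 7761, 17669]
After projecting period 3:
Births: 3260 × 0.26 = 848 ; 7761 × 0.193 = 1498 → total 2346
Group 2: 4063 × 0.959 = 3896
Group 3: 3260 × 0.962 = 3136
Group 4: 7761 × 0.928 + 17669 × 0.585 = 7202 + 10336 = 17538
Net migration: Group 3 − 450 → 2686; Group 4 + 520 → 18058
→ [2346, 3896, 2686, 18058]
After projecting period 4:
Births: 3896 × 0.26 = 1013 ; 2686 × 0.193 = 518 → total 1531
Group 2: 2346 × 0.959 = 2250
Group 3: 3896 × 0.962 = 3748
Group 4: 2686 × 0.928 + 18058 × 0.585 = 2493 + 10564 = 13057
Net migration: Group 3 − 450 → 3298; Group 4 + 520 → 13577
→ [1531, 2250, 3298, 13577]

2250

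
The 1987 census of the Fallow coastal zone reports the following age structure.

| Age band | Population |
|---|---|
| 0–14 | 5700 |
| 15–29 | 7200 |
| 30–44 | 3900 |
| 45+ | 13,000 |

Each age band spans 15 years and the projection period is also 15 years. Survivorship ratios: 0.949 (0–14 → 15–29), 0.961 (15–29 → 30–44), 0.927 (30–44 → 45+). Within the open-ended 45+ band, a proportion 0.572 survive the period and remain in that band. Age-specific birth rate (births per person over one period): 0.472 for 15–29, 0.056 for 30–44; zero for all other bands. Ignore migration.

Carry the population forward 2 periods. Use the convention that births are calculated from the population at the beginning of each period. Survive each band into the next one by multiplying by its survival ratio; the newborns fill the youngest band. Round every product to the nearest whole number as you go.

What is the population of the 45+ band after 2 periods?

After projecting period 1:
Births: 7200 × 0.472 = 3398 ; 3900 × 0.056 = 218 → 3616
15–29: 5700 × 0.949 = 5409
30–44: 7200 × 0.961 = 6919
45+: 3900 × 0.927 + 13000 × 0.572 = 3615 + 7436 = 11051
Giving 3616 / 5409 / 6919 / 11051.
After projecting period 2:
Births: 5409 × 0.472 = 2553 ; 6919 × 0.056 = 387 → 2940
15–29: 3616 × 0.949 = 3432
30–44: 5409 × 0.961 = 5198
45+: 6919 × 0.927 + 11051 × 0.572 = 6414 + 6321 = 12735
Giving 2940 / 3432 / 5198 / 12735.

12735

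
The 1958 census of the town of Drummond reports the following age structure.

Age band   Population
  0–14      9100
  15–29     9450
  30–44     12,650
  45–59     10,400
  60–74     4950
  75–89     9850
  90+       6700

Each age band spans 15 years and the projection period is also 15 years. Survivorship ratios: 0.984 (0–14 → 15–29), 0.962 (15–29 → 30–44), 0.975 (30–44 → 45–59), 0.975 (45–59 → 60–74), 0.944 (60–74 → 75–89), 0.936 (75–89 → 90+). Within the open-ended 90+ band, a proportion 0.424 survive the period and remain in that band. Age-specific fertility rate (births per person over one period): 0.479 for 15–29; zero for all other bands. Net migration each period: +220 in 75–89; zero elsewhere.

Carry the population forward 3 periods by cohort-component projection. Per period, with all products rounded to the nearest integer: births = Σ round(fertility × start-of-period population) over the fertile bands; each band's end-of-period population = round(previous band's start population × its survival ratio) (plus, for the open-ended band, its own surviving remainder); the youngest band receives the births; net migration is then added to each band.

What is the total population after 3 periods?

Call the groups 1 to 7, youngest first.
Period 1.
Births: 9450 × 0.479 = 4527
Group 2: 9100 × 0.984 = 8954
Group 3: 9450 × 0.962 = 9091
Group 4: 12650 × 0.975 = 12334
Group 5: 10400 × 0.975 = 10140
Group 6: 4950 × 0.944 = 4673
Group 7: 9850 × 0.936 + 6700 × 0.424 = 9220 + 2841 = 12061
Net migration: Group 6 + 220 → 4893
→ [4527, 8954, 9091, 12334, 10140, 4893, 12061]
Period 2.
Births: 8954 × 0.479 = 4289
Group 2: 4527 × 0.984 = 4455
Group 3: 8954 × 0.962 = 8614
Group 4: 9091 × 0.975 = 8864
Group 5: 12334 × 0.975 = 12026
Group 6: 10140 × 0.944 = 9572
Group 7: 4893 × 0.936 + 12061 × 0.424 = 4580 + 5114 = 9694
Net migration: Group 6 + 220 → 9792
→ [4289, 4455, 8614, 8864, 12026, 9792, 9694]
Period 3.
Births: 4455 × 0.479 = 2134
Group 2: 4289 × 0.984 = 4220
Group 3: 4455 × 0.962 = 4286
Group 4: 8614 × 0.975 = 8399
Group 5: 8864 × 0.975 = 8642
Group 6: 12026 × 0.944 = 11353
Group 7: 9792 × 0.936 + 9694 × 0.424 = 9165 + 4110 = 13275
Net migration: Group 6 + 220 → 11573
→ [2134, 4220, 4286, 8399, 8642, 11573, 13275]
Total after period 3: 2134 + 4220 + 4286 + 8399 + 8642 + 11573 + 13275 = 52529

52529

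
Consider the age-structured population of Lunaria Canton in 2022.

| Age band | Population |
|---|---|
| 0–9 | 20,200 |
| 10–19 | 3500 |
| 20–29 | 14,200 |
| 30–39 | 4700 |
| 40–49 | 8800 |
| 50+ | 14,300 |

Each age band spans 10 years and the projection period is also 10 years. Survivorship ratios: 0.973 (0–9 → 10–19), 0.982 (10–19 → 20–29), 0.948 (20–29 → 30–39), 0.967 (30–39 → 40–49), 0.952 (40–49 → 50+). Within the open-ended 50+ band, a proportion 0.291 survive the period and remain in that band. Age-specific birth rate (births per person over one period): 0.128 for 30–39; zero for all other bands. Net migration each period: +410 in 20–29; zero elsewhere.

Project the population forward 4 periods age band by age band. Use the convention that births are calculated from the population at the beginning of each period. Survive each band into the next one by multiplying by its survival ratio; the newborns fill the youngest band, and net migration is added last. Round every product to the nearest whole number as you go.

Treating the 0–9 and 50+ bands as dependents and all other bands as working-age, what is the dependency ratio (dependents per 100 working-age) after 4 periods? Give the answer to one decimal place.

Period 1.
Births: 4700 × 0.128 = 602
10–19: 20200 × 0.973 = 19655
20–29: 3500 × 0.982 = 3437
30–39: 14200 × 0.948 = 13462
40–49: 4700 × 0.967 = 4545
50+: 8800 × 0.952 + 14300 × 0.291 = 8378 + 4161 = 12539
Net migration: 20–29 + 410 → 3847
End of period: [602, 19655, 3847, 13462, 4545, 12539]
Period 2.
Births: 13462 × 0.128 = 1723
10–19: 602 × 0.973 = 586
20–29: 19655 × 0.982 = 19301
30–39: 3847 × 0.948 = 3647
40–49: 13462 × 0.967 = 13018
50+: 4545 × 0.952 + 12539 × 0.291 = 4327 + 3649 = 7976
Net migration: 20–29 + 410 → 19711
End of period: [1723, 586, 19711, 3647, 13018, 7976]
Period 3.
Births: 3647 × 0.128 = 467
10–19: 1723 × 0.973 = 1676
20–29: 586 × 0.982 = 575
30–39: 19711 × 0.948 = 18686
40–49: 3647 × 0.967 = 3527
50+: 13018 × 0.952 + 7976 × 0.291 = 12393 + 2321 = 14714
Net migration: 20–29 + 410 → 985
End of period: [467, 1676, 985, 18686, 3527, 14714]
Period 4.
Births: 18686 × 0.128 = 2392
10–19: 467 × 0.973 = 454
20–29: 1676 × 0.982 = 1646
30–39: 985 × 0.948 = 934
40–49: 18686 × 0.967 = 18069
50+: 3527 × 0.952 + 14714 × 0.291 = 3358 + 4282 = 7640
Net migration: 20–29 + 410 → 2056
End of period: [2392, 454, 2056, 934, 18069, 7640]
Dependents (band 0–9 + band 50+) = 2392 + 7640 = 10032; working-age = 21513; ratio = 10032/21513 × 100 = 46.6

46.6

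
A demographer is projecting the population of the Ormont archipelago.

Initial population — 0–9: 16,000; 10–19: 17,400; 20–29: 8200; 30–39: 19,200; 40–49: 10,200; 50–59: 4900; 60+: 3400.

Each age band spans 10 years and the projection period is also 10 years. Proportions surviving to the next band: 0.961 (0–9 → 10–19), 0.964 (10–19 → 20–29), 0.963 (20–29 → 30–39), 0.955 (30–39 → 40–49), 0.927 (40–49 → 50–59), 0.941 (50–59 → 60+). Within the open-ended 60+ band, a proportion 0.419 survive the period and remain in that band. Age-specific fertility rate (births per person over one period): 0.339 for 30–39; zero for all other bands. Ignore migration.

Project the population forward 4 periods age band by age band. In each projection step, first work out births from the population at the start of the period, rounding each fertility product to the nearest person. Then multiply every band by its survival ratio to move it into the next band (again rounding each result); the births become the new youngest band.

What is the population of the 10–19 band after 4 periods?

5262

Let band 1 be 0–9 through band 7 = 60+.
[period 1]
Births: 19200 * 0.339 = 6509
Band 2: 16000 * 0.961 = 15376
Band 3: 17400 * 0.964 = 16774
Band 4: 8200 * 0.963 = 7897
Band 5: 19200 * 0.955 = 18336
Band 6: 10200 * 0.927 = 9455
Band 7: 4900 * 0.941 + 3400 * 0.419 = 4611 + 1425 = 6036
Giving 6509 / 15376 / 16774 / 7897 / 18336 / 9455 / 6036.
[period 2]
Births: 7897 * 0.339 = 2677
Band 2: 6509 * 0.961 = 6255
Band 3: 15376 * 0.964 = 14822
Band 4: 16774 * 0.963 = 16153
Band 5: 7897 * 0.955 = 7542
Band 6: 18336 * 0.927 = 16997
Band 7: 9455 * 0.941 + 6036 * 0.419 = 8897 + 2529 = 11426
Giving 2677 / 6255 / 14822 / 16153 / 7542 / 16997 / 11426.
[period 3]
Births: 16153 * 0.339 = 5476
Band 2: 2677 * 0.961 = 2573
Band 3: 6255 * 0.964 = 6030
Band 4: 14822 * 0.963 = 14274
Band 5: 16153 * 0.955 = 15426
Band 6: 7542 * 0.927 = 6991
Band 7: 16997 * 0.941 + 11426 * 0.419 = 15994 + 4787 = 20781
Giving 5476 / 2573 / 6030 / 14274 / 15426 / 6991 / 20781.
[period 4]
Births: 14274 * 0.339 = 4839
Band 2: 5476 * 0.961 = 5262
Band 3: 2573 * 0.964 = 2480
Band 4: 6030 * 0.963 = 5807
Band 5: 14274 * 0.955 = 13632
Band 6: 15426 * 0.927 = 14300
Band 7: 6991 * 0.941 + 20781 * 0.419 = 6579 + 8707 = 15286
Giving 4839 / 5262 / 2480 / 5807 / 13632 / 14300 / 15286.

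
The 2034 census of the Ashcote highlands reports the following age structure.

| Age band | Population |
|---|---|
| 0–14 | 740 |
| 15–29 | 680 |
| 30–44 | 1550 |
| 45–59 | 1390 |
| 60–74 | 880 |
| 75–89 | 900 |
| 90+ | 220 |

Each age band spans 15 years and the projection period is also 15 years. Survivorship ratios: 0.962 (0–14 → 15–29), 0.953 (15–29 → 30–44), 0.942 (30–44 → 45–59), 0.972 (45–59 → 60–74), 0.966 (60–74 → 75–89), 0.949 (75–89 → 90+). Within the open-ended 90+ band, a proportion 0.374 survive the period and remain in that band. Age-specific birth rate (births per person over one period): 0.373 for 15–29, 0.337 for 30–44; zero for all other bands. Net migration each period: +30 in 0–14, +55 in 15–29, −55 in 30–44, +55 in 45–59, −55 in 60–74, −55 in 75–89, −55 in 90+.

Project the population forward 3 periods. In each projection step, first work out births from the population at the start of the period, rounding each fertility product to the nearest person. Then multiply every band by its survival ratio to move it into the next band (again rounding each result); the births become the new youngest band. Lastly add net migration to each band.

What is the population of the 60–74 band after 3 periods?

542

[period 1]
Births: 680 × 0.373 = 254 ; 1550 × 0.337 = 522 — total 776
15–29: 740 × 0.962 = 712
30–44: 680 × 0.953 = 648
45–59: 1550 × 0.942 = 1460
60–74: 1390 × 0.972 = 1351
75–89: 880 × 0.966 = 850
90+: 900 × 0.949 + 220 × 0.374 = 854 + 82 = 936
Net migration: 0–14 + 30 → 806; 15–29 + 55 → 767; 30–44 − 55 → 593; 45–59 + 55 → 1515; 60–74 − 55 → 1296; 75–89 − 55 → 795; 90+ − 55 → 881
Giving 806 / 767 / 593 / 1515 / 1296 / 795 / 881.
[period 2]
Births: 767 × 0.373 = 286 ; 593 × 0.337 = 200 — total 486
15–29: 806 × 0.962 = 775
30–44: 767 × 0.953 = 731
45–59: 593 × 0.942 = 559
60–74: 1515 × 0.972 = 1473
75–89: 1296 × 0.966 = 1252
90+: 795 × 0.949 + 881 × 0.374 = 754 + 329 = 1083
Net migration: 0–14 + 30 → 516; 15–29 + 55 → 830; 30–44 − 55 → 676; 45–59 + 55 → 614; 60–74 − 55 → 1418; 75–89 − 55 → 1197; 90+ − 55 → 1028
Giving 516 / 830 / 676 / 614 / 1418 / 1197 / 1028.
[period 3]
Births: 830 × 0.373 = 310 ; 676 × 0.337 = 228 — total 538
15–29: 516 × 0.962 = 496
30–44: 830 × 0.953 = 791
45–59: 676 × 0.942 = 637
60–74: 614 × 0.972 = 597
75–89: 1418 × 0.966 = 1370
90+: 1197 × 0.949 + 1028 × 0.374 = 1136 + 384 = 1520
Net migration: 0–14 + 30 → 568; 15–29 + 55 → 551; 30–44 − 55 → 736; 45–59 + 55 → 692; 60–74 − 55 → 542; 75–89 − 55 → 1315; 90+ − 55 → 1465
Giving 568 / 551 / 736 / 692 / 542 / 1315 / 1465.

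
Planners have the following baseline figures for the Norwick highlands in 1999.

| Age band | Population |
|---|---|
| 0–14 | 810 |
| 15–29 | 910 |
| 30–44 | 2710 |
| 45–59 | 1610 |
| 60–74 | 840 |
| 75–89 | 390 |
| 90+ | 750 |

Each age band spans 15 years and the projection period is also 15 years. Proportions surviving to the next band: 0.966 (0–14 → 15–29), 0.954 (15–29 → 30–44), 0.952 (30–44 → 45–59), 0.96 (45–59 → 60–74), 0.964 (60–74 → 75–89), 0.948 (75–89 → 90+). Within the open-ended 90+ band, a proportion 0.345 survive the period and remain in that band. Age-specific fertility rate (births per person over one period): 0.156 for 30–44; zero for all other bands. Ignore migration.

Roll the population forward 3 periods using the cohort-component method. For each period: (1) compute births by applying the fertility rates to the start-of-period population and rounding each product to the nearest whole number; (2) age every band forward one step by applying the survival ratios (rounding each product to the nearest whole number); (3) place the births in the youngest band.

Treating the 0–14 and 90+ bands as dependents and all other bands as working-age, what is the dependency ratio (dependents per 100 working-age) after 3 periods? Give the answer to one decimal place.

[period 1]
Births: 2710 * 0.156 = 423
15–29: 810 * 0.966 = 782
30–44: 910 * 0.954 = 868
45–59: 2710 * 0.952 = 2580
60–74: 1610 * 0.96 = 1546
75–89: 840 * 0.964 = 810
90+: 390 * 0.948 + 750 * 0.345 = 370 + 259 = 629
Giving 423 / 782 / 868 / 2580 / 1546 / 810 / 629.
[period 2]
Births: 868 * 0.156 = 135
15–29: 423 * 0.966 = 409
30–44: 782 * 0.954 = 746
45–59: 868 * 0.952 = 826
60–74: 2580 * 0.96 = 2477
75–89: 1546 * 0.964 = 1490
90+: 810 * 0.948 + 629 * 0.345 = 768 + 217 = 985
Giving 135 / 409 / 746 / 826 / 2477 / 1490 / 985.
[period 3]
Births: 746 * 0.156 = 116
15–29: 135 * 0.966 = 130
30–44: 409 * 0.954 = 390
45–59: 746 * 0.952 = 710
60–74: 826 * 0.96 = 793
75–89: 2477 * 0.964 = 2388
90+: 1490 * 0.948 + 985 * 0.345 = 1413 + 340 = 1753
Giving 116 / 130 / 390 / 710 / 793 / 2388 / 1753.
Dependents (band 0–14 + band 90+) = 116 + 1753 = 1869; working-age = 4411; ratio = 1869/4411 × 100 = 42.4

42.4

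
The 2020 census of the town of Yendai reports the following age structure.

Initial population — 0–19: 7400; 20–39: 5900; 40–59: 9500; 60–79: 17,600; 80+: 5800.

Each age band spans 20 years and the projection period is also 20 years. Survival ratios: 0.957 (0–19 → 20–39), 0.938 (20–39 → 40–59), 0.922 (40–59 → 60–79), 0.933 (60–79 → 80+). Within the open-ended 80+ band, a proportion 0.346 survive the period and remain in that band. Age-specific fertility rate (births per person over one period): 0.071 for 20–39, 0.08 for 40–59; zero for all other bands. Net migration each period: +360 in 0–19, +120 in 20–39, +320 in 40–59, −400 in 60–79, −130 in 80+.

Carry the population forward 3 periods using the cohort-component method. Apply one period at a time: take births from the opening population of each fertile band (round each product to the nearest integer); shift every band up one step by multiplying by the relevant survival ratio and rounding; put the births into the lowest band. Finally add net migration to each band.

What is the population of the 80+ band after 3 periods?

9376

After projecting period 1:
Births: 5900 × 0.071 = 419 ; 9500 × 0.08 = 760 → total 1179
20–39: 7400 × 0.957 = 7082
40–59: 5900 × 0.938 = 5534
60–79: 9500 × 0.922 = 8759
80+: 17600 × 0.933 + 5800 × 0.346 = 16421 + 2007 = 18428
Net migration: 0–19 + 360 → 1539; 20–39 + 120 → 7202; 40–59 + 320 → 5854; 60–79 − 400 → 8359; 80+ − 130 → 18298
Population now: 0–19=1539, 20–39=7202, 40–59=5854, 60–79=8359, 80+=18298
After projecting period 2:
Births: 7202 × 0.071 = 511 ; 5854 × 0.08 = 468 → total 979
20–39: 1539 × 0.957 = 1473
40–59: 7202 × 0.938 = 6755
60–79: 5854 × 0.922 = 5397
80+: 8359 × 0.933 + 18298 × 0.346 = 7799 + 6331 = 14130
Net migration: 0–19 + 360 → 1339; 20–39 + 120 → 1593; 40–59 + 320 → 7075; 60–79 − 400 → 4997; 80+ − 130 → 14000
Population now: 0–19=1339, 20–39=1593, 40–59=7075, 60–79=4997, 80+=14000
After projecting period 3:
Births: 1593 × 0.071 = 113 ; 7075 × 0.08 = 566 → total 679
20–39: 1339 × 0.957 = 1281
40–59: 1593 × 0.938 = 1494
60–79: 7075 × 0.922 = 6523
80+: 4997 × 0.933 + 14000 × 0.346 = 4662 + 4844 = 9506
Net migration: 0–19 + 360 → 1039; 20–39 + 120 → 1401; 40–59 + 320 → 1814; 60–79 − 400 → 6123; 80+ − 130 → 9376
Population now: 0–19=1039, 20–39=1401, 40–59=1814, 60–79=6123, 80+=9376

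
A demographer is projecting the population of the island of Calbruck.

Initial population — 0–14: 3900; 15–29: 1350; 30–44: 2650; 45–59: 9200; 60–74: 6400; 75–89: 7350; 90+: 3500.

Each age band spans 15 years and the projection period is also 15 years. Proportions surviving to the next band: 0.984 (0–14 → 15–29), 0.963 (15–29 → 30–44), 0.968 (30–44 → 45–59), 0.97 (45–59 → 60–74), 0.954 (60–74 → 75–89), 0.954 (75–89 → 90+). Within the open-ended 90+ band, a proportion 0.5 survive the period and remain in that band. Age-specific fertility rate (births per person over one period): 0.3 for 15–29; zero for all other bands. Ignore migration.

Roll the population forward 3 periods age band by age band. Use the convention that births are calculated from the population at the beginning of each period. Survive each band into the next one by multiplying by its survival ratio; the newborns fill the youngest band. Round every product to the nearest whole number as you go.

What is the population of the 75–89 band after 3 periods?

2374

After projecting period 1:
Births: 1350 * 0.3 = 405
15–29: 3900 * 0.984 = 3838
30–44: 1350 * 0.963 = 1300
45–59: 2650 * 0.968 = 2565
60–74: 9200 * 0.97 = 8924
75–89: 6400 * 0.954 = 6106
90+: 7350 * 0.954 + 3500 * 0.5 = 7012 + 1750 = 8762
Population now: 0–14=405, 15–29=3838, 30–44=1300, 45–59=2565, 60–74=8924, 75–89=6106, 90+=8762
After projecting period 2:
Births: 3838 * 0.3 = 1151
15–29: 405 * 0.984 = 399
30–44: 3838 * 0.963 = 3696
45–59: 1300 * 0.968 = 1258
60–74: 2565 * 0.97 = 2488
75–89: 8924 * 0.954 = 8513
90+: 6106 * 0.954 + 8762 * 0.5 = 5825 + 4381 = 10206
Population now: 0–14=1151, 15–29=399, 30–44=3696, 45–59=1258, 60–74=2488, 75–89=8513, 90+=10206
After projecting period 3:
Births: 399 * 0.3 = 120
15–29: 1151 * 0.984 = 1133
30–44: 399 * 0.963 = 384
45–59: 3696 * 0.968 = 3578
60–74: 1258 * 0.97 = 1220
75–89: 2488 * 0.954 = 2374
90+: 8513 * 0.954 + 10206 * 0.5 = 8121 + 5103 = 13224
Population now: 0–14=120, 15–29=1133, 30–44=384, 45–59=3578, 60–74=1220, 75–89=2374, 90+=13224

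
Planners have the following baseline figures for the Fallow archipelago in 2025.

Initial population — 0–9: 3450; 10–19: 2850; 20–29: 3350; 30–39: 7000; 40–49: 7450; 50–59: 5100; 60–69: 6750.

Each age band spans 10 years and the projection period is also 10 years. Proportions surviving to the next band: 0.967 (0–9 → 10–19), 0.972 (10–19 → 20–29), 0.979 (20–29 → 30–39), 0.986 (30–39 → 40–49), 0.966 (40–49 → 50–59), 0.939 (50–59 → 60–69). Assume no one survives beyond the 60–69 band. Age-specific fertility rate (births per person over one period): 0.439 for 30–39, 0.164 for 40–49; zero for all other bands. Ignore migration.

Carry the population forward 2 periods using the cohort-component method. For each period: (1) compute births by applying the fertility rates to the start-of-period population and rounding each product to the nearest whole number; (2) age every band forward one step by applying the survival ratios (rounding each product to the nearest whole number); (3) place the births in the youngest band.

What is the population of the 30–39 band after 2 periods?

Call the bands 1 to 7, youngest first.
After projecting period 1:
Births: 7000 × 0.439 = 3073, 7450 × 0.164 = 1222 — total 4295
Band 2: 3450 × 0.967 = 3336
Band 3: 2850 × 0.972 = 2770
Band 4: 3350 × 0.979 = 3280
Band 5: 7000 × 0.986 = 6902
Band 6: 7450 × 0.966 = 7197
Band 7: 5100 × 0.939 = 4789
→ [4295, 3336, 2770, 3280, 6902, 7197, 4789]
After projecting period 2:
Births: 3280 × 0.439 = 1440, 6902 × 0.164 = 1132 — total 2572
Band 2: 4295 × 0.967 = 4153
Band 3: 3336 × 0.972 = 3243
Band 4: 2770 × 0.979 = 2712
Band 5: 3280 × 0.986 = 3234
Band 6: 6902 × 0.966 = 6667
Band 7: 7197 × 0.939 = 6758
→ [2572, 4153, 3243, 2712, 3234, 6667, 6758]

2712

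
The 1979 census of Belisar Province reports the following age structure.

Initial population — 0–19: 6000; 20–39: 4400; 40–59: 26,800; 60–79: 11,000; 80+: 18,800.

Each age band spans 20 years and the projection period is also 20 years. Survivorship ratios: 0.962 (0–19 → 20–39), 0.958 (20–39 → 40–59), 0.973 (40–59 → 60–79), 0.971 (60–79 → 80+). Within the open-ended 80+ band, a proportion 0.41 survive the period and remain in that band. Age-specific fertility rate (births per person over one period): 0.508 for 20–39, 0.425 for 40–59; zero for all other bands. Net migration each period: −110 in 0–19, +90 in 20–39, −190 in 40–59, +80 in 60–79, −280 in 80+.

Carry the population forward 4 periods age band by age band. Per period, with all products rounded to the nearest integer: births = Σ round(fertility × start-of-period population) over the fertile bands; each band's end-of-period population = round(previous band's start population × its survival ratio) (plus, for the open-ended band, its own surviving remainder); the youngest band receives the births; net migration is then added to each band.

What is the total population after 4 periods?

44106

Period 1.
Births: 4400 × 0.508 = 2235 ; 26800 × 0.425 = 11390 → 13625
20–39: 6000 × 0.962 = 5772
40–59: 4400 × 0.958 = 4215
60–79: 26800 × 0.973 = 26076
80+: 11000 × 0.971 + 18800 × 0.41 = 10681 + 7708 = 18389
Net migration: 0–19 − 110 → 13515; 20–39 + 90 → 5862; 40–59 − 190 → 4025; 60–79 + 80 → 26156; 80+ − 280 → 18109
End of period: [13515, 5862, 4025, 26156, 18109]
Period 2.
Births: 5862 × 0.508 = 2978 ; 4025 × 0.425 = 1711 → 4689
20–39: 13515 × 0.962 = 13001
40–59: 5862 × 0.958 = 5616
60–79: 4025 × 0.973 = 3916
80+: 26156 × 0.971 + 18109 × 0.41 = 25397 + 7425 = 32822
Net migration: 0–19 − 110 → 4579; 20–39 + 90 → 13091; 40–59 − 190 → 5426; 60–79 + 80 → 3996; 80+ − 280 → 32542
End of period: [4579, 13091, 5426, 3996, 32542]
Period 3.
Births: 13091 × 0.508 = 6650 ; 5426 × 0.425 = 2306 → 8956
20–39: 4579 × 0.962 = 4405
40–59: 13091 × 0.958 = 12541
60–79: 5426 × 0.973 = 5279
80+: 3996 × 0.971 + 32542 × 0.41 = 3880 + 13342 = 17222
Net migration: 0–19 − 110 → 8846; 20–39 + 90 → 4495; 40–59 − 190 → 12351; 60–79 + 80 → 5359; 80+ − 280 → 16942
End of period: [8846, 4495, 12351, 5359, 16942]
Period 4.
Births: 4495 × 0.508 = 2283 ; 12351 × 0.425 = 5249 → 7532
20–39: 8846 × 0.962 = 8510
40–59: 4495 × 0.958 = 4306
60–79: 12351 × 0.973 = 12018
80+: 5359 × 0.971 + 16942 × 0.41 = 5204 + 6946 = 12150
Net migration: 0–19 − 110 → 7422; 20–39 + 90 → 8600; 40–59 − 190 → 4116; 60–79 + 80 → 12098; 80+ − 280 → 11870
End of period: [7422, 8600, 4116, 12098, 11870]
Total after period 4: 7422 + 8600 + 4116 + 12098 + 11870 = 44106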